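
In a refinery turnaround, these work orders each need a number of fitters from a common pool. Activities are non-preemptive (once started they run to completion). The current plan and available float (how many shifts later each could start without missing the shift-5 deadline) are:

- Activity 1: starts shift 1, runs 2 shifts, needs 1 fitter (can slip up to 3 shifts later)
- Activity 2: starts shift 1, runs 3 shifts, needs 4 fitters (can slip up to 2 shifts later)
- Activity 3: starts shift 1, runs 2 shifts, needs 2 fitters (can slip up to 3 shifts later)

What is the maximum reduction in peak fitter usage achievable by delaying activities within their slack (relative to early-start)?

3

Early-start peak: s1:7  s2:7  s3:4  s4:0  s5:0 ⇒ 7.
Leveled (Activity 1@1, Activity 2@3, Activity 3@1): s1:3  s2:3  s3:4  s4:4  s5:4 ⇒ 4.
Reduction 7 − 4 = 3.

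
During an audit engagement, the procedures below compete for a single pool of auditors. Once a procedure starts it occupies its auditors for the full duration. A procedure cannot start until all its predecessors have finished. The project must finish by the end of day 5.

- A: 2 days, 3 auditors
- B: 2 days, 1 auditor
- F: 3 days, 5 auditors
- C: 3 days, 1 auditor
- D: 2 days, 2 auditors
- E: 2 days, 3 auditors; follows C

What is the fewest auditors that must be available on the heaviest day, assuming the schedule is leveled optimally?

8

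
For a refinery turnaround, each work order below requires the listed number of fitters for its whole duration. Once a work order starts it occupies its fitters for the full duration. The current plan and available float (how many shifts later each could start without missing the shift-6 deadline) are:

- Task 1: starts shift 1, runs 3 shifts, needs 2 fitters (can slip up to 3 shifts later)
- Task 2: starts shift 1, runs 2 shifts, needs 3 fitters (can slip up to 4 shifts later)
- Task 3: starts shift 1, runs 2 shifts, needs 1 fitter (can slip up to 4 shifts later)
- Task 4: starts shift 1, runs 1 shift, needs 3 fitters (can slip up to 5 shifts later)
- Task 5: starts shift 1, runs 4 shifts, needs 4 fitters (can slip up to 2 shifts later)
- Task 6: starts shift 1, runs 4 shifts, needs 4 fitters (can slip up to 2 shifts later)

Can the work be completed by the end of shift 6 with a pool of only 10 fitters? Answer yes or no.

yes

Schedule Task 1@1, Task 2@1, Task 3@1, Task 4@1, Task 5@2, Task 6@3: s1:9  s2:10  s3:10  s4:8  s5:8  s6:4 — peak 10 ≤ 10.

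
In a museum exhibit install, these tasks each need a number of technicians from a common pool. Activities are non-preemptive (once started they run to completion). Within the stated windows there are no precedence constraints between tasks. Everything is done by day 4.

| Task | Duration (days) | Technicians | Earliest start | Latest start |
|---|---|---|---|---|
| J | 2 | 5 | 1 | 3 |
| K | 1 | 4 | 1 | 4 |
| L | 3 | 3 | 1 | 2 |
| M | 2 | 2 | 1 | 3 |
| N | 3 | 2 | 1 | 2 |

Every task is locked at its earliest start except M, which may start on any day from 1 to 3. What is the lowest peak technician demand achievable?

14

M@1: d1:16  d2:12  d3:5  d4:0 → peak 16
M@2: d1:14  d2:12  d3:7  d4:0 → peak 14
M@3: d1:14  d2:10  d3:7  d4:2 → peak 14
Best is M@2, peak 14.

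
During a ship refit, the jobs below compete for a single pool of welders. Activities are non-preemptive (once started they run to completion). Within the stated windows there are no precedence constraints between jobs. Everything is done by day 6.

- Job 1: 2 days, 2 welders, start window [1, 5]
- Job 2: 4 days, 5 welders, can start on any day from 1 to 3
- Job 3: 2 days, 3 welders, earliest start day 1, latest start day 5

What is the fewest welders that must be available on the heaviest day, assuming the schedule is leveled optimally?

5

Early-start (Job 1@1, Job 2@1, Job 3@1) gives peak 10: d1:10  d2:10  d3:5  d4:5  d5:0  d6:0.
Shift Job 2→3.
Schedule Job 1@1, Job 2@3, Job 3@1: d1:5  d2:5  d3:5  d4:5  d5:5  d6:5 — peak 5.
Total welder-days = 30 over 6 days ⇒ peak ≥ ⌈30/6⌉ = 5, so 5 is optimal.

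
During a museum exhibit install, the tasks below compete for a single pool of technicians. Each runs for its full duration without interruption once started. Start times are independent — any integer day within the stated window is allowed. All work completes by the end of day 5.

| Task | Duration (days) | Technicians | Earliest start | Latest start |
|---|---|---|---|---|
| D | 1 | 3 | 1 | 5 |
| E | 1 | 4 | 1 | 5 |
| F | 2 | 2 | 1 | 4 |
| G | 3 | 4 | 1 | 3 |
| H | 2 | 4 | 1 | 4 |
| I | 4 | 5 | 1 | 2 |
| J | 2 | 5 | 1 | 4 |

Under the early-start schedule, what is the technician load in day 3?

At early start, day 3 has: G, I.
Demand: 4 + 5 = 9.

9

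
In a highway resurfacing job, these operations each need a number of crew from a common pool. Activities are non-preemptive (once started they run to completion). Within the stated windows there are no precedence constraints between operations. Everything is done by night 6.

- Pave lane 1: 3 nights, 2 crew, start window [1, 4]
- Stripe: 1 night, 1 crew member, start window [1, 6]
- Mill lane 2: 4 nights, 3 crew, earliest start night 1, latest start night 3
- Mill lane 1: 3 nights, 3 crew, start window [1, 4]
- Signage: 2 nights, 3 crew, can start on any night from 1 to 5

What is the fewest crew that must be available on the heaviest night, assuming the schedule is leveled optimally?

6

Early-start (Pave lane 1@1, Stripe@1, Mill lane 2@1, Mill lane 1@1, Signage@1) gives peak 12: n1:12  n2:11  n3:8  n4:3  n5:0  n6:0.
Shift Mill lane 1→4, Signage→5.
Schedule Pave lane 1@1, Stripe@1, Mill lane 2@1, Mill lane 1@4, Signage@5: n1:6  n2:5  n3:5  n4:6  n5:6  n6:6 — peak 6.
Total crew member-nights = 34 over 6 nights ⇒ peak ≥ ⌈34/6⌉ = 6, so 6 is optimal.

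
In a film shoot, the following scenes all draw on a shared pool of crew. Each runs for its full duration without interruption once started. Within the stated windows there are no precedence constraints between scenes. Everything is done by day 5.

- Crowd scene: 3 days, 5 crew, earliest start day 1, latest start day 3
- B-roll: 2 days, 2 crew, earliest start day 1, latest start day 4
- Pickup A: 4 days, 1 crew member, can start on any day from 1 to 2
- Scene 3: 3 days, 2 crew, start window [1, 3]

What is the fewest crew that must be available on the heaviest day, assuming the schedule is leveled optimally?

Early-start (Crowd scene@1, B-roll@1, Pickup A@1, Scene 3@1) gives peak 10: d1:10  d2:10  d3:8  d4:1  d5:0.
Shift Scene 3→3.
Schedule Crowd scene@1, B-roll@1, Pickup A@1, Scene 3@3: d1:8  d2:8  d3:8  d4:3  d5:2 — peak 8.

8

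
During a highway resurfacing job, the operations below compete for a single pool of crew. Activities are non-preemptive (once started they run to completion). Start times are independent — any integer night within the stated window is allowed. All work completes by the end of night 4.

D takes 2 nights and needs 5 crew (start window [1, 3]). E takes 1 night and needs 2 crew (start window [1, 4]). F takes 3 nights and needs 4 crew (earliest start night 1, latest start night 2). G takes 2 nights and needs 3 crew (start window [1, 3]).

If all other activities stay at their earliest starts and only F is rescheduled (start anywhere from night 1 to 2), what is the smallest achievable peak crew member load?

12

F@1: n1:14  n2:12  n3:4  n4:0 → peak 14
F@2: n1:10  n2:12  n3:4  n4:4 → peak 12
Best is F@2, peak 12.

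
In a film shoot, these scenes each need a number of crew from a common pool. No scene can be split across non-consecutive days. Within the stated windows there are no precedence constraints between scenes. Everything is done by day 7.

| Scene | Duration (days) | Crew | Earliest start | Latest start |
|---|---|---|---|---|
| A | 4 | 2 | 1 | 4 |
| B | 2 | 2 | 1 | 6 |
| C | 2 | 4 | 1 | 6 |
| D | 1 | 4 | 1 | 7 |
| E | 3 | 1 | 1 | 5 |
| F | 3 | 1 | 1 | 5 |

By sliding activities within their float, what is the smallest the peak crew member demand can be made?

Early-start (A@1, B@1, C@1, D@1, E@1, F@1) gives peak 14: d1:14  d2:10  d3:4  d4:2  d5:0  d6:0  d7:0.
Shift C→5, D→7, F→3.
Schedule A@1, B@1, C@5, D@7, E@1, F@3: d1:5  d2:5  d3:4  d4:3  d5:5  d6:4  d7:4 — peak 5.
Total crew member-days = 30 over 7 days ⇒ peak ≥ ⌈30/7⌉ = 5, so 5 is optimal.

5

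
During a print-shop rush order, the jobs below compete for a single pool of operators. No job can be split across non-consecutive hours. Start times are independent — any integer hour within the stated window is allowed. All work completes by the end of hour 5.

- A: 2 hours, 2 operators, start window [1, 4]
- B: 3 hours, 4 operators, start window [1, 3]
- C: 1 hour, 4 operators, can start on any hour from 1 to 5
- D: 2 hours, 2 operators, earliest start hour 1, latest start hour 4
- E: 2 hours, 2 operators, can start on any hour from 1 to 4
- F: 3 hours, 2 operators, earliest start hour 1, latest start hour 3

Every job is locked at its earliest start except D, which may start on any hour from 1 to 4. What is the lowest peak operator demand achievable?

14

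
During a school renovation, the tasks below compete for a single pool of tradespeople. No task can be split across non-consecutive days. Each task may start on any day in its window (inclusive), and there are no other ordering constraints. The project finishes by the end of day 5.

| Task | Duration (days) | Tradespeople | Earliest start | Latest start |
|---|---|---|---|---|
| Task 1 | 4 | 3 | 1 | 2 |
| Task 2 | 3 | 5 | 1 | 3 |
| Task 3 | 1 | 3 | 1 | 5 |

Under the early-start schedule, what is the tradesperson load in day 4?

3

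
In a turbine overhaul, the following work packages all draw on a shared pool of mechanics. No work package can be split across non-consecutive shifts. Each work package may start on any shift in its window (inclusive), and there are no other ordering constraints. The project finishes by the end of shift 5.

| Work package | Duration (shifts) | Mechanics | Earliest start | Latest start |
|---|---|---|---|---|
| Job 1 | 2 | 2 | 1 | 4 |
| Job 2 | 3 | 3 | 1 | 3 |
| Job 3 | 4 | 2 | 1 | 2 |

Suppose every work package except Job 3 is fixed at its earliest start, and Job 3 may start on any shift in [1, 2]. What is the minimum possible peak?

Job 3@1: s1:7  s2:7  s3:5  s4:2  s5:0 → peak 7
Job 3@2: s1:5  s2:7  s3:5  s4:2  s5:2 → peak 7
Best is Job 3@1, peak 7.

7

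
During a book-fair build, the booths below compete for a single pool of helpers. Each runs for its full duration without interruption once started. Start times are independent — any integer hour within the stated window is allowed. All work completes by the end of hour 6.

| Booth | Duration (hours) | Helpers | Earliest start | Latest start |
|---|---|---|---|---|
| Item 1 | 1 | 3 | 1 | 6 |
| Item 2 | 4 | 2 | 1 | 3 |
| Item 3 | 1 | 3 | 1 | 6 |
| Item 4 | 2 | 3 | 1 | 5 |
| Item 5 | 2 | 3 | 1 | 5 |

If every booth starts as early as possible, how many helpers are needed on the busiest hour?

14

Early-start schedule: Item 1@1, Item 2@1, Item 3@1, Item 4@1, Item 5@1.
Load per hour: hour 1: 14, hour 2: 8, hour 3: 2, hour 4: 2, hour 5: 0, hour 6: 0.
Peak is 14.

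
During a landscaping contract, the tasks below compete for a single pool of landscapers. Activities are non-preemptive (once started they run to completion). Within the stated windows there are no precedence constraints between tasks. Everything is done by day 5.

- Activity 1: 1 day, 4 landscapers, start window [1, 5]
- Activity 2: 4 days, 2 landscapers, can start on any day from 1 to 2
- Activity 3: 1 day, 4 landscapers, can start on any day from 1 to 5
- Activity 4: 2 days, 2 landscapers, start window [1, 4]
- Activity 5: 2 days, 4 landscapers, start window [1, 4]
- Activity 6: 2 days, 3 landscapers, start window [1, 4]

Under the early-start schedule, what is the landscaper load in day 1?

At early start, day 1 has: Activity 1, Activity 2, Activity 3, Activity 4, Activity 5, Activity 6.
Demand: 4 + 2 + 4 + 2 + 4 + 3 = 19.

19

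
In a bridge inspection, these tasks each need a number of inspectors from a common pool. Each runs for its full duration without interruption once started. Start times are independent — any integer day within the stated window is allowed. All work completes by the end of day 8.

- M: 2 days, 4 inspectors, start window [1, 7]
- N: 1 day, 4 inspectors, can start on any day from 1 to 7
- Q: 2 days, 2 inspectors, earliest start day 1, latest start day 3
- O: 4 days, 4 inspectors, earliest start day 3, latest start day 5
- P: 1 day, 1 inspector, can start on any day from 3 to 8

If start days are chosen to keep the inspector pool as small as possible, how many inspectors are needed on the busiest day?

6

Early-start (M@1, N@1, Q@1, O@3, P@3) gives peak 10: d1:10  d2:6  d3:5  d4:4  d5:4  d6:4  d7:0  d8:0.
Shift N→3, O→4.
Schedule M@1, N@3, Q@1, O@4, P@3: d1:6  d2:6  d3:5  d4:4  d5:4  d6:4  d7:4  d8:0 — peak 6.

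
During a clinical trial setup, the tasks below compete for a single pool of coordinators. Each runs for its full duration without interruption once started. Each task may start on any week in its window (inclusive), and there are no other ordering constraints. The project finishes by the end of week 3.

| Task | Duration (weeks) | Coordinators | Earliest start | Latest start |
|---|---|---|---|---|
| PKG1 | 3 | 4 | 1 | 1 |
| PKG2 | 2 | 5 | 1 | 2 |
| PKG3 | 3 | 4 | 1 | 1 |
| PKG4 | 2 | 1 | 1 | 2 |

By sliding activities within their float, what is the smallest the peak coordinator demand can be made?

14

Schedule PKG1@1, PKG2@1, PKG3@1, PKG4@1: w1:14  w2:14  w3:8 — peak 14.
No arrangement of the 4 feasible schedules does better.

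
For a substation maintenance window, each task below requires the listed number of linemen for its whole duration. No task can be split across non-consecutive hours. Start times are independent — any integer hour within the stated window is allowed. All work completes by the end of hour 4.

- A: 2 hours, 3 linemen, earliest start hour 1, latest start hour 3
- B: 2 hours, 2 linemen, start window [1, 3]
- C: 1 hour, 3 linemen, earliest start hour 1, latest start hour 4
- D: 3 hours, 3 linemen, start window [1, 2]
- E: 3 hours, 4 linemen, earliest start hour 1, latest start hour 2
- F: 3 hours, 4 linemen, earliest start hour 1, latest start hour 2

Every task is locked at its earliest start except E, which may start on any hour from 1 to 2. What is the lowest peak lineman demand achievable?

E@1: h1:19  h2:16  h3:11  h4:0 → peak 19
E@2: h1:15  h2:16  h3:11  h4:4 → peak 16
Best is E@2, peak 16.

16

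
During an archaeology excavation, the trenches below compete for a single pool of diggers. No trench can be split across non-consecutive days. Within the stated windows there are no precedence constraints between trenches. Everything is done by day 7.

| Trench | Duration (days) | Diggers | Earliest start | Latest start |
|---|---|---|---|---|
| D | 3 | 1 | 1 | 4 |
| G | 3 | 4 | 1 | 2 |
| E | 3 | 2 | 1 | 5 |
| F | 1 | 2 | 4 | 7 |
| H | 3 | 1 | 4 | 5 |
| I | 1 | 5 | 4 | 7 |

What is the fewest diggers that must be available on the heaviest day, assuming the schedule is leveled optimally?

5

Early-start (D@1, G@1, E@1, F@4, H@4, I@4) gives peak 8: d1:7  d2:7  d3:7  d4:8  d5:1  d6:1  d7:0.
Shift E→4, I→7.
Schedule D@1, G@1, E@4, F@4, H@4, I@7: d1:5  d2:5  d3:5  d4:5  d5:3  d6:3  d7:5 — peak 5.
Total digger-days = 31 over 7 days ⇒ peak ≥ ⌈31/7⌉ = 5, so 5 is optimal.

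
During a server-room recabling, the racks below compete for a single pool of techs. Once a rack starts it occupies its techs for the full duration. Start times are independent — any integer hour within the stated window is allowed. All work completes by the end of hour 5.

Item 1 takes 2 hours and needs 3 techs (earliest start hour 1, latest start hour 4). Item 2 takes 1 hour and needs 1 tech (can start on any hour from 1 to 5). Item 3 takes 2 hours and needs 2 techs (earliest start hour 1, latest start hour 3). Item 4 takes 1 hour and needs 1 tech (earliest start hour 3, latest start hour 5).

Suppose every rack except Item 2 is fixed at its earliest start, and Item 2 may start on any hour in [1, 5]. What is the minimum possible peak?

5

Item 2@1: h1:6  h2:5  h3:1  h4:0  h5:0 → peak 6
Item 2@2: h1:5  h2:6  h3:1  h4:0  h5:0 → peak 6
Item 2@3: h1:5  h2:5  h3:2  h4:0  h5:0 → peak 5
Item 2@4: h1:5  h2:5  h3:1  h4:1  h5:0 → peak 5
Item 2@5: h1:5  h2:5  h3:1  h4:0  h5:1 → peak 5
Best is Item 2@3, peak 5.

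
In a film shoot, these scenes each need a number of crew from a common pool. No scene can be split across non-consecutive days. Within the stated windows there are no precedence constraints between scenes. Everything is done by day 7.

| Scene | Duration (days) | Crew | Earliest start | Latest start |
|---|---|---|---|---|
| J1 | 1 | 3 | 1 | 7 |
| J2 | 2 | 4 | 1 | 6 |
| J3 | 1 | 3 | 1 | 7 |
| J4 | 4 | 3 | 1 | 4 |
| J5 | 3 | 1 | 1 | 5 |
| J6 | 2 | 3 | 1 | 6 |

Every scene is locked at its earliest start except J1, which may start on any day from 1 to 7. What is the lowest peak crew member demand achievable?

14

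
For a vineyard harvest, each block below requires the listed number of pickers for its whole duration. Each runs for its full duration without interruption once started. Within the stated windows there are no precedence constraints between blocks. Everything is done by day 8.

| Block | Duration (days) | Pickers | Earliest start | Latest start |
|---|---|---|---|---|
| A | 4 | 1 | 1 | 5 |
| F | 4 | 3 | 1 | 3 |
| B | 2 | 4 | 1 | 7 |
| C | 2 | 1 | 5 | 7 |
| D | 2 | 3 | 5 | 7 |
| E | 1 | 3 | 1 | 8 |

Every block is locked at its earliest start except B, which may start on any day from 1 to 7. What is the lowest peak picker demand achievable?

7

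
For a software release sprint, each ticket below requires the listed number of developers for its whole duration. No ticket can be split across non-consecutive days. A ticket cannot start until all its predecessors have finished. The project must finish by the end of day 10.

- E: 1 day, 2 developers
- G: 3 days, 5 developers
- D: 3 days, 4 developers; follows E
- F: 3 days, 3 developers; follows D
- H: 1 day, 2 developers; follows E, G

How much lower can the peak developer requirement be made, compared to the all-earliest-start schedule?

4

Early-start peak: d1:7  d2:9  d3:9  d4:6  d5:3  d6:3  d7:3  d8:0  d9:0  d10:0 ⇒ 9.
Leveled (E@1, G@2, D@5, F@8, H@8): d1:2  d2:5  d3:5  d4:5  d5:4  d6:4  d7:4  d8:5  d9:3  d10:3 ⇒ 5.
Reduction 9 − 5 = 4.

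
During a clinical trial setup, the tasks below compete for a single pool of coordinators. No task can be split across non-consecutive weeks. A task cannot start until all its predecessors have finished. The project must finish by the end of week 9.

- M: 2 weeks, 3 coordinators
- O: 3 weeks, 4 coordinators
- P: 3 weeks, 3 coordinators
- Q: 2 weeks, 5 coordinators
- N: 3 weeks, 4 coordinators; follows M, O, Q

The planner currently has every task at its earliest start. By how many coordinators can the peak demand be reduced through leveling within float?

Early-start peak: w1:15  w2:15  w3:7  w4:4  w5:4  w6:4  w7:0  w8:0  w9:0 ⇒ 15.
Leveled (M@1, O@1, P@6, Q@4, N@6): w1:7  w2:7  w3:4  w4:5  w5:5  w6:7  w7:7  w8:7  w9:0 ⇒ 7.
Reduction 15 − 7 = 8.

8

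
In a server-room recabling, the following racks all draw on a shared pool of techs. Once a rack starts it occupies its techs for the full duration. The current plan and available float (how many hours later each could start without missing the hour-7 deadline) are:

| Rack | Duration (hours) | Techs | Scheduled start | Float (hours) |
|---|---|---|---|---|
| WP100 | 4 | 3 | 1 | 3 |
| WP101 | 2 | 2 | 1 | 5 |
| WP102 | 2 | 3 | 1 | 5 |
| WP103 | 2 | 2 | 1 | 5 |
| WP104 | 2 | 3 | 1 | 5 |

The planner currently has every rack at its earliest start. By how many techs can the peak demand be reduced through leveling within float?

Early-start peak: h1:13  h2:13  h3:3  h4:3  h5:0  h6:0  h7:0 ⇒ 13.
Leveled (WP100@1, WP101@1, WP102@3, WP103@5, WP104@5): h1:5  h2:5  h3:6  h4:6  h5:5  h6:5  h7:0 ⇒ 6.
Reduction 13 − 6 = 7.

7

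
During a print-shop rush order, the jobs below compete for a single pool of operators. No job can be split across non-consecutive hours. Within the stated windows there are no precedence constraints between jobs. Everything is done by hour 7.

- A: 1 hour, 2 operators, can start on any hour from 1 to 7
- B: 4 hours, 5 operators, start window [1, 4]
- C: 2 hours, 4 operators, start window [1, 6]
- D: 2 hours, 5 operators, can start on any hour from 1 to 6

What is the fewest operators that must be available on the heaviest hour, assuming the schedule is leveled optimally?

9

Early-start (A@1, B@1, C@1, D@1) gives peak 16: h1:16  h2:14  h3:5  h4:5  h5:0  h6:0  h7:0.
Shift C→2, D→5.
Schedule A@1, B@1, C@2, D@5: h1:7  h2:9  h3:9  h4:5  h5:5  h6:5  h7:0 — peak 9.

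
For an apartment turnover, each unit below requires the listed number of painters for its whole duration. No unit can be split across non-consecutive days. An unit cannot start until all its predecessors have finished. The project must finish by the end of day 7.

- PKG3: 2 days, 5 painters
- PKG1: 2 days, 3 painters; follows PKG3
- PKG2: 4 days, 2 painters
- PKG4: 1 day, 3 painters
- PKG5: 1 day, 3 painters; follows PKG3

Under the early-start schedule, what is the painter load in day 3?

8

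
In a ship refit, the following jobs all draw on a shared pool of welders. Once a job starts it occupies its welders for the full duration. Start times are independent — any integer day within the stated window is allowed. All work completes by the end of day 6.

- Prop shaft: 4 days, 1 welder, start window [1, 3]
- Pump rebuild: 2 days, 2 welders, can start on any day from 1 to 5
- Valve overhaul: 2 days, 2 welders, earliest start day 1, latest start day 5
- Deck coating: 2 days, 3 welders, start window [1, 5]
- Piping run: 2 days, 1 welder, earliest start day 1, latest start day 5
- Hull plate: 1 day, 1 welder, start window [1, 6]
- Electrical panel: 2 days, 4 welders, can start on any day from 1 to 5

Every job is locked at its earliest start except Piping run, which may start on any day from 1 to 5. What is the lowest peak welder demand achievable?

13

Piping run@1: d1:14  d2:13  d3:1  d4:1  d5:0  d6:0 → peak 14
Piping run@2: d1:13  d2:13  d3:2  d4:1  d5:0  d6:0 → peak 13
Piping run@3: d1:13  d2:12  d3:2  d4:2  d5:0  d6:0 → peak 13
Piping run@4: d1:13  d2:12  d3:1  d4:2  d5:1  d6:0 → peak 13
Piping run@5: d1:13  d2:12  d3:1  d4:1  d5:1  d6:1 → peak 13
Best is Piping run@2, peak 13.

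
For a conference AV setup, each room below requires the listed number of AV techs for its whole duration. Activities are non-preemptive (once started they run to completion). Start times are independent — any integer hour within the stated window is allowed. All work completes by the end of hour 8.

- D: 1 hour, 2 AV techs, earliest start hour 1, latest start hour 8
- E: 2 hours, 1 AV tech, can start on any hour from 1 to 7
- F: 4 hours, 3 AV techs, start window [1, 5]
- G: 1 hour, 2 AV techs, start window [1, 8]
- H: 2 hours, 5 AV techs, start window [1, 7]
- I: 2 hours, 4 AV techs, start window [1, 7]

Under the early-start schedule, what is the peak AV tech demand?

Early-start schedule: D@1, E@1, F@1, G@1, H@1, I@1.
Load per hour: hour 1: 17, hour 2: 13, hour 3: 3, hour 4: 3, hour 5: 0, hour 6: 0, hour 7: 0, hour 8: 0.
Peak is 17.

17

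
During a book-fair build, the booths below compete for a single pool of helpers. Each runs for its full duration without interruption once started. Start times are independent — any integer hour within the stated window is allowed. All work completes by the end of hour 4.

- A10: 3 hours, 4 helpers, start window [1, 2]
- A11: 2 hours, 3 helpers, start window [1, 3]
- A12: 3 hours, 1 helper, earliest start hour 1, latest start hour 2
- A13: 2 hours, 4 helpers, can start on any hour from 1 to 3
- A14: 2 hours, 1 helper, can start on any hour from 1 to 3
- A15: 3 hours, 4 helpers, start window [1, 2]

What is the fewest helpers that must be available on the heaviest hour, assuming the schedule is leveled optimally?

13

Early-start (A10@1, A11@1, A12@1, A13@1, A14@1, A15@1) gives peak 17: h1:17  h2:17  h3:9  h4:0.
Shift A13→3.
Schedule A10@1, A11@1, A12@1, A13@3, A14@1, A15@1: h1:13  h2:13  h3:13  h4:4 — peak 13.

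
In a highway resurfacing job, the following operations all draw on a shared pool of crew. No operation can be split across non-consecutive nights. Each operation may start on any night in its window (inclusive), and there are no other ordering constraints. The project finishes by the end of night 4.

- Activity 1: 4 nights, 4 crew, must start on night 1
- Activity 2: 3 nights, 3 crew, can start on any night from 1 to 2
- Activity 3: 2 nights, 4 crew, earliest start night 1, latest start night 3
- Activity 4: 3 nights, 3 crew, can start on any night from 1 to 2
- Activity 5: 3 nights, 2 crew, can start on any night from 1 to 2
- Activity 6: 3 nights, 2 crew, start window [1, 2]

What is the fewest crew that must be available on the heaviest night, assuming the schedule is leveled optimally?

18

Schedule Activity 1@1, Activity 2@1, Activity 3@1, Activity 4@1, Activity 5@1, Activity 6@1: n1:18  n2:18  n3:14  n4:4 — peak 18.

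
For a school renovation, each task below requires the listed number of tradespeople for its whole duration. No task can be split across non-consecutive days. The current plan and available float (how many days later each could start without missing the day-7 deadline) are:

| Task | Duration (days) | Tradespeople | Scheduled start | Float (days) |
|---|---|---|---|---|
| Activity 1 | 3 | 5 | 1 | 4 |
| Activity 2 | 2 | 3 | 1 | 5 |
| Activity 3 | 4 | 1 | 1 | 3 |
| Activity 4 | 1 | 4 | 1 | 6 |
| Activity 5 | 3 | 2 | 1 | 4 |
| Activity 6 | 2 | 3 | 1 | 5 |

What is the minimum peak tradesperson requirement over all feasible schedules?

Early-start (Activity 1@1, Activity 2@1, Activity 3@1, Activity 4@1, Activity 5@1, Activity 6@1) gives peak 18: d1:18  d2:14  d3:8  d4:1  d5:0  d6:0  d7:0.
Shift Activity 2→4, Activity 4→7, Activity 5→4, Activity 6→6.
Schedule Activity 1@1, Activity 2@4, Activity 3@1, Activity 4@7, Activity 5@4, Activity 6@6: d1:6  d2:6  d3:6  d4:6  d5:5  d6:5  d7:7 — peak 7.

7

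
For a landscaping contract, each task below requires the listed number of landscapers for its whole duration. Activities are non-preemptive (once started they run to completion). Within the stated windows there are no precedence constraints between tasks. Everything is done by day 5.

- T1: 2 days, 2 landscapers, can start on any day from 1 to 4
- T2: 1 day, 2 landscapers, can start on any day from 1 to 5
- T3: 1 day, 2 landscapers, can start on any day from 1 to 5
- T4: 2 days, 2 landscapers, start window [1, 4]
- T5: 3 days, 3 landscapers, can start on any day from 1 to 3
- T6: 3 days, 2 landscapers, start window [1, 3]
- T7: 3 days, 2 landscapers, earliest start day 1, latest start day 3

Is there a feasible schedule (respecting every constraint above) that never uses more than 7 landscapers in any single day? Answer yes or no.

yes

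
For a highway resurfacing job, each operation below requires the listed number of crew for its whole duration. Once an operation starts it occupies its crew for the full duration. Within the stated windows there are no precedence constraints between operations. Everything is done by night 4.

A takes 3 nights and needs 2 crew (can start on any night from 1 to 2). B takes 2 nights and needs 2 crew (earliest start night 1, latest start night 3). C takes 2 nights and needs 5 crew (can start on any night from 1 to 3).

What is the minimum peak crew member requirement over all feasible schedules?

7

Early-start (A@1, B@1, C@1) gives peak 9: n1:9  n2:9  n3:2  n4:0.
Shift C→3.
Schedule A@1, B@1, C@3: n1:4  n2:4  n3:7  n4:5 — peak 7.
No arrangement of the 18 feasible schedules does better.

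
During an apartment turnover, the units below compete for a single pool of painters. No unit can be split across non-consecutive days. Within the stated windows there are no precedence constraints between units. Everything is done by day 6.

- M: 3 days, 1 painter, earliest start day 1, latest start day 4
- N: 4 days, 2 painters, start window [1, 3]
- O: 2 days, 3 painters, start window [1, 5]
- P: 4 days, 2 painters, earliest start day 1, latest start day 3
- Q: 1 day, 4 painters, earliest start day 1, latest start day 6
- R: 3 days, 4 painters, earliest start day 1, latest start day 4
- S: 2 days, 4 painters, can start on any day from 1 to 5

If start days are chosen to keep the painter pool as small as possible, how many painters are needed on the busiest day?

Early-start (M@1, N@1, O@1, P@1, Q@1, R@1, S@1) gives peak 20: d1:20  d2:16  d3:9  d4:4  d5:0  d6:0.
Shift Q→3, R→4, S→5.
Schedule M@1, N@1, O@1, P@1, Q@3, R@4, S@5: d1:8  d2:8  d3:9  d4:8  d5:8  d6:8 — peak 9.
Total painter-days = 49 over 6 days ⇒ peak ≥ ⌈49/6⌉ = 9, so 9 is optimal.

9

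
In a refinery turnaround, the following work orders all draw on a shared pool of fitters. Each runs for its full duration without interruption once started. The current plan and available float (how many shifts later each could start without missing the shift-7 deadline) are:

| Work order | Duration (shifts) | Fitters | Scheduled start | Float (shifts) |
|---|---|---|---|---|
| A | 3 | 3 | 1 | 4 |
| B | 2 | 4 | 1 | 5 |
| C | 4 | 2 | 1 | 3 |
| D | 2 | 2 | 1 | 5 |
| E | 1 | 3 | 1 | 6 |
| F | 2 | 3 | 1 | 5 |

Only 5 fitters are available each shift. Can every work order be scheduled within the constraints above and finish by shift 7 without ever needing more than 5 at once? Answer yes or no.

Total fitter-shifts = 38; over 7 shifts the average is 38/7 > 5, so some shift must exceed 5.

no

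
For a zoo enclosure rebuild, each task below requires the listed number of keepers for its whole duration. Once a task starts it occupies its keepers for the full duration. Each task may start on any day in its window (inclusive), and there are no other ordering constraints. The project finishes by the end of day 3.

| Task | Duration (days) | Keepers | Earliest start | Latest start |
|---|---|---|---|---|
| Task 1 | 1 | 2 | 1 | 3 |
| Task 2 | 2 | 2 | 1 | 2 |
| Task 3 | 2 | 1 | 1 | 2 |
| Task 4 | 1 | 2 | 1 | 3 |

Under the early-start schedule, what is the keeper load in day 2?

3

At early start, day 2 has: Task 2, Task 3.
Demand: 2 + 1 = 3.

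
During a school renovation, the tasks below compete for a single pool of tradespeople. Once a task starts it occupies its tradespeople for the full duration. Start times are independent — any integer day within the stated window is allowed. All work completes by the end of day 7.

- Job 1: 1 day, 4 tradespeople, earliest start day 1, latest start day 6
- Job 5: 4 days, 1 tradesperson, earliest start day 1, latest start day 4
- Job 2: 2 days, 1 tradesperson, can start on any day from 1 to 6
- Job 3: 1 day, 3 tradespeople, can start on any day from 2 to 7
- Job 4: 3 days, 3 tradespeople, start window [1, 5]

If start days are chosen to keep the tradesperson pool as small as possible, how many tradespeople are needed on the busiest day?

4

Early-start (Job 1@1, Job 5@1, Job 2@1, Job 3@2, Job 4@1) gives peak 9: d1:9  d2:8  d3:4  d4:1  d5:0  d6:0  d7:0.
Shift Job 5→2, Job 2→2, Job 3→4, Job 4→5.
Schedule Job 1@1, Job 5@2, Job 2@2, Job 3@4, Job 4@5: d1:4  d2:2  d3:2  d4:4  d5:4  d6:3  d7:3 — peak 4.
Total tradesperson-days = 22 over 7 days ⇒ peak ≥ ⌈22/7⌉ = 4, so 4 is optimal.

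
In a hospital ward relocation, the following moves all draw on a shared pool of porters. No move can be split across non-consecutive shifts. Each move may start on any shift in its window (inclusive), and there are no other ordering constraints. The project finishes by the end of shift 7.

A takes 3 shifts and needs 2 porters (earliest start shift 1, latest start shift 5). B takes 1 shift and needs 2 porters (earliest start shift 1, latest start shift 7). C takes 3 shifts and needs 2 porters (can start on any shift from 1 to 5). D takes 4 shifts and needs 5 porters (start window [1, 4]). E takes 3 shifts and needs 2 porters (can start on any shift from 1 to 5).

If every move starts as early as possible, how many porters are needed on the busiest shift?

13

Early-start schedule: A@1, B@1, C@1, D@1, E@1.
Load per shift: shift 1: 13, shift 2: 11, shift 3: 11, shift 4: 5, shift 5: 0, shift 6: 0, shift 7: 0.
Peak is 13.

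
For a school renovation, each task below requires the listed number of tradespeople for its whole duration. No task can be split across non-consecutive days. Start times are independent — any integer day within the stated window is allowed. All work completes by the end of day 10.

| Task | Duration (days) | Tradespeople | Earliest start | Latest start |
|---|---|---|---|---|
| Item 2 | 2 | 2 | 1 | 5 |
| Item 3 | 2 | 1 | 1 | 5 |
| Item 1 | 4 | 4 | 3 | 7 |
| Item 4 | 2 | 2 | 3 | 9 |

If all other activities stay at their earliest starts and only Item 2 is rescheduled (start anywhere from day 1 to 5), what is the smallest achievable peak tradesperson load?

Item 2@1: d1:3  d2:3  d3:6  d4:6  d5:4  d6:4  d7:0  d8:0  d9:0  d10:0 → peak 6
Item 2@2: d1:1  d2:3  d3:8  d4:6  d5:4  d6:4  d7:0  d8:0  d9:0  d10:0 → peak 8
Item 2@3: d1:1  d2:1  d3:8  d4:8  d5:4  d6:4  d7:0  d8:0  d9:0  d10:0 → peak 8
Item 2@4: d1:1  d2:1  d3:6  d4:8  d5:6  d6:4  d7:0  d8:0  d9:0  d10:0 → peak 8
Item 2@5: d1:1  d2:1  d3:6  d4:6  d5:6  d6:6  d7:0  d8:0  d9:0  d10:0 → peak 6
Best is Item 2@1, peak 6.

6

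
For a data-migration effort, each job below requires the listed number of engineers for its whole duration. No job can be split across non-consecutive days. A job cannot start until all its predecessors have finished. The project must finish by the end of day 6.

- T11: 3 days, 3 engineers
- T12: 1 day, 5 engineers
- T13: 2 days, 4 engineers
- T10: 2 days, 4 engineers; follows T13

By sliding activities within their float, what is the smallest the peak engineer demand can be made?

7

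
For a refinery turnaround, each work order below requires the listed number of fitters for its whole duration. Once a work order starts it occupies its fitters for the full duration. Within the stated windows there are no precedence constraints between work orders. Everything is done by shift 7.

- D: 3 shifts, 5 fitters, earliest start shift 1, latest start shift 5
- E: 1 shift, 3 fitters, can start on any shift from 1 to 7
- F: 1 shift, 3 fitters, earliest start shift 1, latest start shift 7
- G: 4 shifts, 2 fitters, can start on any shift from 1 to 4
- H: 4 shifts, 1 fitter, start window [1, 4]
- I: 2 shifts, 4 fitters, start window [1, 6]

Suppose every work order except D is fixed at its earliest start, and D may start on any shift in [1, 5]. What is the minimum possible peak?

13

D@1: s1:18  s2:12  s3:8  s4:3  s5:0  s6:0  s7:0 → peak 18
D@2: s1:13  s2:12  s3:8  s4:8  s5:0  s6:0  s7:0 → peak 13
D@3: s1:13  s2:7  s3:8  s4:8  s5:5  s6:0  s7:0 → peak 13
D@4: s1:13  s2:7  s3:3  s4:8  s5:5  s6:5  s7:0 → peak 13
D@5: s1:13  s2:7  s3:3  s4:3  s5:5  s6:5  s7:5 → peak 13
Best is D@2, peak 13.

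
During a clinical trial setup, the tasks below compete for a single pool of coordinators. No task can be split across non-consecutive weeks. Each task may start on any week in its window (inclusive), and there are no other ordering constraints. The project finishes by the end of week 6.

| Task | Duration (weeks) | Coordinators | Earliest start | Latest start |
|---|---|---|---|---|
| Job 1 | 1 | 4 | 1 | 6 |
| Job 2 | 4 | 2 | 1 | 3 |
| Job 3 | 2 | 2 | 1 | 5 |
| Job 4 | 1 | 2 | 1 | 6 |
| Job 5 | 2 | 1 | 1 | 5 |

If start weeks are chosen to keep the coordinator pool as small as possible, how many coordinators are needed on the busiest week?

4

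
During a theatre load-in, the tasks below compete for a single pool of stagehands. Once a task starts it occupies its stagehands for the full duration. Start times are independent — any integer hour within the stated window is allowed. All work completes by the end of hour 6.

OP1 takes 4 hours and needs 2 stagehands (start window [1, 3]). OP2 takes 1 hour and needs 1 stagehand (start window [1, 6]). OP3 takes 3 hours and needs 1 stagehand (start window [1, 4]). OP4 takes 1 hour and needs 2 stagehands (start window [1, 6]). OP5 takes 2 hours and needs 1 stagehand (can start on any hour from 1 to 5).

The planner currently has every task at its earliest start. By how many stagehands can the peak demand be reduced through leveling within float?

4

Early-start peak: h1:7  h2:4  h3:3  h4:2  h5:0  h6:0 ⇒ 7.
Leveled (OP1@1, OP2@1, OP3@2, OP4@5, OP5@5): h1:3  h2:3  h3:3  h4:3  h5:3  h6:1 ⇒ 3.
Reduction 7 − 3 = 4.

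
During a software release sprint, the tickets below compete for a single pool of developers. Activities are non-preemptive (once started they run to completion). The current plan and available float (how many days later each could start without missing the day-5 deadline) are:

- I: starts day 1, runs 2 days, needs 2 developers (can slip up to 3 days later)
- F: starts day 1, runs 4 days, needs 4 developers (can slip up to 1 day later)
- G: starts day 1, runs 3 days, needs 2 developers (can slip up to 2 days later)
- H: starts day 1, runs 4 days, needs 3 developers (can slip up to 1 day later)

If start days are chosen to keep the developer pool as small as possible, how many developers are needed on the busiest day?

Early-start (I@1, F@1, G@1, H@1) gives peak 11: d1:11  d2:11  d3:9  d4:7  d5:0.
Shift G→3.
Schedule I@1, F@1, G@3, H@1: d1:9  d2:9  d3:9  d4:9  d5:2 — peak 9.

9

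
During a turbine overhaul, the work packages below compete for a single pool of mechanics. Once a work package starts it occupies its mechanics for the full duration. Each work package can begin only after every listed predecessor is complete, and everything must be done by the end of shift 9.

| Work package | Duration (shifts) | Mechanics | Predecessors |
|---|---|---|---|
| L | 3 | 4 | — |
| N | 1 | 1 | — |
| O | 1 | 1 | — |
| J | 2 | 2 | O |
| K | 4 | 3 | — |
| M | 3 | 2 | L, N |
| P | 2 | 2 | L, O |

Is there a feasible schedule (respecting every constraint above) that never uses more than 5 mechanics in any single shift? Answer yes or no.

yes

Schedule L@1, N@1, O@2, J@4, K@4, M@6, P@8: s1:5  s2:5  s3:4  s4:5  s5:5  s6:5  s7:5  s8:4  s9:2 — peak 5 ≤ 5.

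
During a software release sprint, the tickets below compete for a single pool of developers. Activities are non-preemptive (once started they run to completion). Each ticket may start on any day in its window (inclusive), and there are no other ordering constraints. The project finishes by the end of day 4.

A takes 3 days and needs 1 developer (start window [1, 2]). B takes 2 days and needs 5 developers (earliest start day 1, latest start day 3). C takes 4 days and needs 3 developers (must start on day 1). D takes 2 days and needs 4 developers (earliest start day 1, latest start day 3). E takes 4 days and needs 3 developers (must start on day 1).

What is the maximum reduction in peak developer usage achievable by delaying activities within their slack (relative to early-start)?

Early-start peak: d1:16  d2:16  d3:7  d4:6 ⇒ 16.
Leveled (A@1, B@1, C@1, D@3, E@1): d1:12  d2:12  d3:11  d4:10 ⇒ 12.
Reduction 16 − 12 = 4.

4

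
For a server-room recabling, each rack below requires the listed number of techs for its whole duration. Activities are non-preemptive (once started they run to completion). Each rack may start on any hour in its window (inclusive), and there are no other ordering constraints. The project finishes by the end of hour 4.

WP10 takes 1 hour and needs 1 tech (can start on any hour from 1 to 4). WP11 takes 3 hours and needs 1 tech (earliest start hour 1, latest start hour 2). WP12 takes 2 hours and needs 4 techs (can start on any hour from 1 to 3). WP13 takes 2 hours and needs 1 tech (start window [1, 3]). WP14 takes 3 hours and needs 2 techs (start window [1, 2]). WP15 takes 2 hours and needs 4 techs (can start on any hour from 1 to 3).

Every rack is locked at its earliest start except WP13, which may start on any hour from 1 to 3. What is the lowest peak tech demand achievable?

12

WP13@1: h1:13  h2:12  h3:3  h4:0 → peak 13
WP13@2: h1:12  h2:12  h3:4  h4:0 → peak 12
WP13@3: h1:12  h2:11  h3:4  h4:1 → peak 12
Best is WP13@2, peak 12.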